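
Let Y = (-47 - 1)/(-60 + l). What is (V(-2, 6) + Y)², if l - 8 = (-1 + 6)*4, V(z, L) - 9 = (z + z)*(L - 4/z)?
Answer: 1849/4 ≈ 462.25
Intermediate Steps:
V(z, L) = 9 + 2*z*(L - 4/z) (V(z, L) = 9 + (z + z)*(L - 4/z) = 9 + (2*z)*(L - 4/z) = 9 + 2*z*(L - 4/z))
l = 28 (l = 8 + (-1 + 6)*4 = 8 + 5*4 = 8 + 20 = 28)
Y = 3/2 (Y = (-47 - 1)/(-60 + 28) = -48/(-32) = -48*(-1/32) = 3/2 ≈ 1.5000)
(V(-2, 6) + Y)² = ((1 + 2*6*(-2)) + 3/2)² = ((1 - 24) + 3/2)² = (-23 + 3/2)² = (-43/2)² = 1849/4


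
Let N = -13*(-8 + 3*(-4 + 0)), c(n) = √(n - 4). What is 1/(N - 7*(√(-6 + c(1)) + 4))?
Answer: 1/(232 - 7*√(-6 + I*√3)) ≈ 0.0043317 + 0.00032685*I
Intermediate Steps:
c(n) = √(-4 + n)
N = 260 (N = -13*(-8 + 3*(-4)) = -13*(-8 - 12) = -13*(-20) = 260)
1/(N - 7*(√(-6 + c(1)) + 4)) = 1/(260 - 7*(√(-6 + √(-4 + 1)) + 4)) = 1/(260 - 7*(√(-6 + √(-3)) + 4)) = 1/(260 - 7*(√(-6 + I*√3) + 4)) = 1/(260 - 7*(4 + √(-6 + I*√3))) = 1/(260 + (-28 - 7*√(-6 + I*√3))) = 1/(232 - 7*√(-6 + I*√3))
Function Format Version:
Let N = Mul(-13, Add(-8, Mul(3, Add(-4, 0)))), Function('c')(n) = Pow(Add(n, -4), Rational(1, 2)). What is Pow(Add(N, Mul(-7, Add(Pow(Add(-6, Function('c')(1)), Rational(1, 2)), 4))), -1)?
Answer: Pow(Add(232, Mul(-7, Pow(Add(-6, Mul(I, Pow(3, Rational(1, 2)))), Rational(1, 2)))), -1) ≈ Add(0.0043317, Mul(0.00032685, I))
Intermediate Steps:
Function('c')(n) = Pow(Add(-4, n), Rational(1, 2))
N = 260 (N = Mul(-13, Add(-8, Mul(3, -4))) = Mul(-13, Add(-8, -12)) = Mul(-13, -20) = 260)
Pow(Add(N, Mul(-7, Add(Pow(Add(-6, Function('c')(1)), Rational(1, 2)), 4))), -1) = Pow(Add(260, Mul(-7, Add(Pow(Add(-6, Pow(Add(-4, 1), Rational(1, 2))), Rational(1, 2)), 4))), -1) = Pow(Add(260, Mul(-7, Add(Pow(Add(-6, Pow(-3, Rational(1, 2))), Rational(1, 2)), 4))), -1) = Pow(Add(260, Mul(-7, Add(Pow(Add(-6, Mul(I, Pow(3, Rational(1, 2)))), Rational(1, 2)), 4))), -1) = Pow(Add(260, Mul(-7, Add(4, Pow(Add(-6, Mul(I, Pow(3, Rational(1, 2)))), Rational(1, 2))))), -1) = Pow(Add(260, Add(-28, Mul(-7, Pow(Add(-6, Mul(I, Pow(3, Rational(1, 2)))), Rational(1, 2))))), -1) = Pow(Add(232, Mul(-7, Pow(Add(-6, Mul(I, Pow(3, Rational(1, 2)))), Rational(1, 2)))), -1)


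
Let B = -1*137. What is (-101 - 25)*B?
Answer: 17262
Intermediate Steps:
B = -137
(-101 - 25)*B = (-101 - 25)*(-137) = -126*(-137) = 17262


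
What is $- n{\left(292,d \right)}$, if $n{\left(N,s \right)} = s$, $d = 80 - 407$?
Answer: $327$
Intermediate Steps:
$d = -327$ ($d = 80 - 407 = -327$)
$- n{\left(292,d \right)} = \left(-1\right) \left(-327\right) = 327$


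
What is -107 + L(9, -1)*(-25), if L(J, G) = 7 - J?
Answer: -57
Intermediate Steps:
-107 + L(9, -1)*(-25) = -107 + (7 - 1*9)*(-25) = -107 + (7 - 9)*(-25) = -107 - 2*(-25) = -107 + 50 = -57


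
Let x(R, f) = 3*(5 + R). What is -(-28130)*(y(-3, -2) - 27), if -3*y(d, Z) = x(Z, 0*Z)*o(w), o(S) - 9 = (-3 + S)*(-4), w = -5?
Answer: -4219500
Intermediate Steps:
o(S) = 21 - 4*S (o(S) = 9 + (-3 + S)*(-4) = 9 + (12 - 4*S) = 21 - 4*S)
x(R, f) = 15 + 3*R
y(d, Z) = -205 - 41*Z (y(d, Z) = -(15 + 3*Z)*(21 - 4*(-5))/3 = -(15 + 3*Z)*(21 + 20)/3 = -(15 + 3*Z)*41/3 = -(615 + 123*Z)/3 = -205 - 41*Z)
-(-28130)*(y(-3, -2) - 27) = -(-28130)*((-205 - 41*(-2)) - 27) = -(-28130)*((-205 + 82) - 27) = -(-28130)*(-123 - 27) = -(-28130)*(-150) = -970*4350 = -4219500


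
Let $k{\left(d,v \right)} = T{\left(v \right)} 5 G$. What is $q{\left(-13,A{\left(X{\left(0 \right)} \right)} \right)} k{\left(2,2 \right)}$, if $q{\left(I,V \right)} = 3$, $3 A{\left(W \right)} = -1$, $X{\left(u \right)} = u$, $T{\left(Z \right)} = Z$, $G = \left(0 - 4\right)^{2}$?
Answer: $480$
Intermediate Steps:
$G = 16$ ($G = \left(-4\right)^{2} = 16$)
$A{\left(W \right)} = - \frac{1}{3}$ ($A{\left(W \right)} = \frac{1}{3} \left(-1\right) = - \frac{1}{3}$)
$k{\left(d,v \right)} = 80 v$ ($k{\left(d,v \right)} = v 5 \cdot 16 = 5 v 16 = 80 v$)
$q{\left(-13,A{\left(X{\left(0 \right)} \right)} \right)} k{\left(2,2 \right)} = 3 \cdot 80 \cdot 2 = 3 \cdot 160 = 480$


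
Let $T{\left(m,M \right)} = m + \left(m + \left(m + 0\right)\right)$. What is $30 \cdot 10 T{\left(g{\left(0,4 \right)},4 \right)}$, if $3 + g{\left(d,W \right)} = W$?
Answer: $900$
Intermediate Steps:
$g{\left(d,W \right)} = -3 + W$
$T{\left(m,M \right)} = 3 m$ ($T{\left(m,M \right)} = m + \left(m + m\right) = m + 2 m = 3 m$)
$30 \cdot 10 T{\left(g{\left(0,4 \right)},4 \right)} = 30 \cdot 10 \cdot 3 \left(-3 + 4\right) = 300 \cdot 3 \cdot 1 = 300 \cdot 3 = 900$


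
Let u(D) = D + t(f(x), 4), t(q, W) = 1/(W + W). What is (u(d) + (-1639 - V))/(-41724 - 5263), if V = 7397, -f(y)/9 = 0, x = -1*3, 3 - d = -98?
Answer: 71479/375896 ≈ 0.19016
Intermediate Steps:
d = 101 (d = 3 - 1*(-98) = 3 + 98 = 101)
x = -3
f(y) = 0 (f(y) = -9*0 = 0)
t(q, W) = 1/(2*W)
u(D) = 1/8 + D (u(D) = D + (1/2)/4 = D + (1/2)*(1/4) = D + 1/8 = 1/8 + D)
(u(d) + (-1639 - V))/(-41724 - 5263) = ((1/8 + 101) + (-1639 - 1*7397))/(-41724 - 5263) = (809/8 + (-1639 - 7397))/(-46987) = (809/8 - 9036)*(-1/46987) = -71479/8*(-1/46987) = 71479/375896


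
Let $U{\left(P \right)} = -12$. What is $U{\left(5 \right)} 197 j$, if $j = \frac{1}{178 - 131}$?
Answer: $- \frac{2364}{47} \approx -50.298$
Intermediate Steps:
$j = \frac{1}{47} \approx 0.021277$
$U{\left(5 \right)} 197 j = \left(-12\right) 197 \cdot \frac{1}{47} = \left(-2364\right) \frac{1}{47} = - \frac{2364}{47}$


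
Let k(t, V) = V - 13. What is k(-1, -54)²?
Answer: 4489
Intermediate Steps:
k(t, V) = -13 + V
k(-1, -54)² = (-13 - 54)² = (-67)² = 4489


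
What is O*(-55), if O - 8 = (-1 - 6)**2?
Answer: -3135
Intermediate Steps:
O = 57 (O = 8 + (-1 - 6)**2 = 8 + (-7)**2 = 8 + 49 = 57)
O*(-55) = 57*(-55) = -3135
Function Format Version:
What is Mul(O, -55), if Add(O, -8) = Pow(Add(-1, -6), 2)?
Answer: -3135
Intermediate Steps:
O = 57 (O = Add(8, Pow(Add(-1, -6), 2)) = Add(8, Pow(-7, 2)) = Add(8, 49) = 57)
Mul(O, -55) = Mul(57, -55) = -3135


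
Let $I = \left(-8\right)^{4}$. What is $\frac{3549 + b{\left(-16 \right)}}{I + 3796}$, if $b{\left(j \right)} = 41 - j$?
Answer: $\frac{1803}{3946} \approx 0.45692$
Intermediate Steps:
$I = 4096$
$\frac{3549 + b{\left(-16 \right)}}{I + 3796} = \frac{3549 + \left(41 - -16\right)}{4096 + 3796} = \frac{3549 + \left(41 + 16\right)}{7892} = \left(3549 + 57\right) \frac{1}{7892} = 3606 \cdot \frac{1}{7892} = \frac{1803}{3946}$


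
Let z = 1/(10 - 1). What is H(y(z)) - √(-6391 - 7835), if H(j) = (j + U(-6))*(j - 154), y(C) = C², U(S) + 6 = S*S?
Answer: -30321863/6561 - I*√14226 ≈ -4621.5 - 119.27*I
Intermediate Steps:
U(S) = -6 + S² (U(S) = -6 + S*S = -6 + S²)
z = ⅑ (z = 1/9 = ⅑ ≈ 0.11111)
H(j) = (-154 + j)*(30 + j) (H(j) = (j + (-6 + (-6)²))*(j - 154) = (j + (-6 + 36))*(-154 + j) = (j + 30)*(-154 + j) = (30 + j)*(-154 + j) = (-154 + j)*(30 + j))
H(y(z)) - √(-6391 - 7835) = (-4620 + ((⅑)²)² - 124*(⅑)²) - √(-6391 - 7835) = (-4620 + (1/81)² - 124*1/81) - √(-14226) = (-4620 + 1/6561 - 124/81) - I*√14226 = -30321863/6561 - I*√14226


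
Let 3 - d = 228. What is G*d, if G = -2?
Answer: 450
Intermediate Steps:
d = -225 (d = 3 - 1*228 = 3 - 228 = -225)
G*d = -2*(-225) = 450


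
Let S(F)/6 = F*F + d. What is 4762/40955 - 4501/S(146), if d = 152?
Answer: 429045241/5275331640 ≈ 0.081330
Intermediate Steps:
S(F) = 912 + 6*F² (S(F) = 6*(F*F + 152) = 6*(F² + 152) = 6*(152 + F²) = 912 + 6*F²)
4762/40955 - 4501/S(146) = 4762/40955 - 4501/(912 + 6*146²) = 4762*(1/40955) - 4501/(912 + 6*21316) = 4762/40955 - 4501/(912 + 127896) = 4762/40955 - 4501/128808 = 429045241/5275331640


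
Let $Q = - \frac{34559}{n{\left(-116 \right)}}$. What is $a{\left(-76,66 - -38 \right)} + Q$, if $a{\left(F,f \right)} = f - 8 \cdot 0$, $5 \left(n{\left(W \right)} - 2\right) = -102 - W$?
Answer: $- \frac{170299}{24} \approx -7095.8$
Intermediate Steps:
$n{\left(W \right)} = - \frac{92}{5} - \frac{W}{5}$ ($n{\left(W \right)} = 2 + \frac{-102 - W}{5} = 2 - \left(\frac{102}{5} + \frac{W}{5}\right) = - \frac{92}{5} - \frac{W}{5}$)
$Q = - \frac{172795}{24}$ ($Q = - \frac{34559}{- \frac{92}{5} - - \frac{116}{5}} = - \frac{34559}{- \frac{92}{5} + \frac{116}{5}} = - \frac{34559}{\frac{24}{5}} = \left(-34559\right) \frac{5}{24} = - \frac{172795}{24} \approx -7199.8$)
$a{\left(F,f \right)} = f$ ($a{\left(F,f \right)} = f - 0 = f + 0 = f$)
$a{\left(-76,66 - -38 \right)} + Q = \left(66 - -38\right) - \frac{172795}{24} = \left(66 + 38\right) - \frac{172795}{24} = 104 - \frac{172795}{24} = - \frac{170299}{24}$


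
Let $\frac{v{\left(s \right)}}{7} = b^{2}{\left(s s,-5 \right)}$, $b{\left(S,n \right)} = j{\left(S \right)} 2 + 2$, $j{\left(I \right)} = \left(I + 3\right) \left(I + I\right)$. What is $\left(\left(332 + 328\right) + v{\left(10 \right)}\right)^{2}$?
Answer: $141211257143498866944$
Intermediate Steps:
$j{\left(I \right)} = 2 I \left(3 + I\right)$ ($j{\left(I \right)} = \left(3 + I\right) 2 I = 2 I \left(3 + I\right)$)
$b{\left(S,n \right)} = 2 + 4 S \left(3 + S\right)$ ($b{\left(S,n \right)} = 2 S \left(3 + S\right) 2 + 2 = 4 S \left(3 + S\right) + 2 = 2 + 4 S \left(3 + S\right)$)
$v{\left(s \right)} = 7 \left(2 + 4 s^{2} \left(3 + s^{2}\right)\right)^{2}$ ($v{\left(s \right)} = 7 \left(2 + 4 s s \left(3 + s s\right)\right)^{2} = 7 \left(2 + 4 s^{2} \left(3 + s^{2}\right)\right)^{2}$)
$\left(\left(332 + 328\right) + v{\left(10 \right)}\right)^{2} = \left(\left(332 + 328\right) + 28 \left(1 + 2 \cdot 10^{2} \left(3 + 10^{2}\right)\right)^{2}\right)^{2} = \left(660 + 28 \left(1 + 2 \cdot 100 \left(3 + 100\right)\right)^{2}\right)^{2} = \left(660 + 28 \left(1 + 2 \cdot 100 \cdot 103\right)^{2}\right)^{2} = \left(660 + 28 \left(1 + 20600\right)^{2}\right)^{2} = \left(660 + 28 \cdot 20601^{2}\right)^{2} = \left(660 + 28 \cdot 424401201\right)^{2} = \left(660 + 11883233628\right)^{2} = 11883234288^{2} = 141211257143498866944$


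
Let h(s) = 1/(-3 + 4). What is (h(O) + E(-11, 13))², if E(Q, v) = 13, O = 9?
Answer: 196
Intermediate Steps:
h(s) = 1 (h(s) = 1/1 = 1)
(h(O) + E(-11, 13))² = (1 + 13)² = 14² = 196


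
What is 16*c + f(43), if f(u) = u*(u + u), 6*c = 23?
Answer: 11278/3 ≈ 3759.3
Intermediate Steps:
c = 23/6 (c = (⅙)*23 = 23/6 ≈ 3.8333)
f(u) = 2*u² (f(u) = u*(2*u) = 2*u²)
16*c + f(43) = 16*(23/6) + 2*43² = 184/3 + 2*1849 = 184/3 + 3698 = 11278/3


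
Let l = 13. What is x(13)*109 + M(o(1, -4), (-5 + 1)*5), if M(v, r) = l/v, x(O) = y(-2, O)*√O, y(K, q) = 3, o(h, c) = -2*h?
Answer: -13/2 + 327*√13 ≈ 1172.5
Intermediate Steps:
x(O) = 3*√O
M(v, r) = 13/v
x(13)*109 + M(o(1, -4), (-5 + 1)*5) = (3*√13)*109 + 13/((-2*1)) = 327*√13 + 13/(-2) = 327*√13 + 13*(-½) = 327*√13 - 13/2 = -13/2 + 327*√13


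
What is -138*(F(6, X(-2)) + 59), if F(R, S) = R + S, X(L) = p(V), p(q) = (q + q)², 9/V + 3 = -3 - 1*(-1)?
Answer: -268962/25 ≈ -10758.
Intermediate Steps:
V = -9/5 (V = 9/(-3 + (-3 - 1*(-1))) = 9/(-3 + (-3 + 1)) = 9/(-3 - 2) = 9/(-5) = 9*(-⅕) = -9/5 ≈ -1.8000)
p(q) = 4*q² (p(q) = (2*q)² = 4*q²)
X(L) = 324/25 (X(L) = 4*(-9/5)² = 4*(81/25) = 324/25)
-138*(F(6, X(-2)) + 59) = -138*((6 + 324/25) + 59) = -138*(474/25 + 59) = -138*1949/25 = -268962/25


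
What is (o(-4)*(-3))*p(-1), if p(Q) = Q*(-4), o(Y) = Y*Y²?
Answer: 768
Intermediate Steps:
o(Y) = Y³
p(Q) = -4*Q
(o(-4)*(-3))*p(-1) = ((-4)³*(-3))*(-4*(-1)) = -64*(-3)*4 = 192*4 = 768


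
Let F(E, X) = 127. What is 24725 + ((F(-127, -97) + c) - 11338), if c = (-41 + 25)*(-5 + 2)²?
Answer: 13370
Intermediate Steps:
c = -144 (c = -16*(-3)² = -16*9 = -144)
24725 + ((F(-127, -97) + c) - 11338) = 24725 + ((127 - 144) - 11338) = 24725 + (-17 - 11338) = 24725 - 11355 = 13370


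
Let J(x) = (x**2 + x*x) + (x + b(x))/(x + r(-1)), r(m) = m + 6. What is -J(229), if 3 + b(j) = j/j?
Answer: -24542615/234 ≈ -1.0488e+5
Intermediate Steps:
b(j) = -2 (b(j) = -3 + j/j = -3 + 1 = -2)
r(m) = 6 + m
J(x) = 2*x**2 + (-2 + x)/(5 + x) (J(x) = (x**2 + x*x) + (x - 2)/(x + (6 - 1)) = (x**2 + x**2) + (-2 + x)/(x + 5) = 2*x**2 + (-2 + x)/(5 + x))
-J(229) = -(-2 + 229 + 2*229**3 + 10*229**2)/(5 + 229) = -(-2 + 229 + 2*12008989 + 10*52441)/234 = -(-2 + 229 + 24017978 + 524410)/234 = -24542615/234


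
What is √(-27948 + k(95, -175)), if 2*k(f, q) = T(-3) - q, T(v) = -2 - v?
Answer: 2*I*√6965 ≈ 166.91*I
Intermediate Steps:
k(f, q) = ½ - q/2 (k(f, q) = ((-2 - 1*(-3)) - q)/2 = ((-2 + 3) - q)/2 = (1 - q)/2 = ½ - q/2)
√(-27948 + k(95, -175)) = √(-27948 + (½ - ½*(-175))) = √(-27948 + (½ + 175/2)) = √(-27948 + 88) = √(-27860) = 2*I*√6965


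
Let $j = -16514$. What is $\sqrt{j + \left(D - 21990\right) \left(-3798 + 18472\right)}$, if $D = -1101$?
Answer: $2 i \sqrt{84713462} \approx 18408.0 i$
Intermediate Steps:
$\sqrt{j + \left(D - 21990\right) \left(-3798 + 18472\right)} = \sqrt{-16514 + \left(-1101 - 21990\right) \left(-3798 + 18472\right)} = \sqrt{-16514 - 338837334} = \sqrt{-338853848} = 2 i \sqrt{84713462}$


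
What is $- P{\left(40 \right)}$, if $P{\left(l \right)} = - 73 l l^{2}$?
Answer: $4672000$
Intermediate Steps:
$P{\left(l \right)} = - 73 l^{3}$
$- P{\left(40 \right)} = - \left(-73\right) 40^{3} = - \left(-73\right) 64000 = \left(-1\right) \left(-4672000\right) = 4672000$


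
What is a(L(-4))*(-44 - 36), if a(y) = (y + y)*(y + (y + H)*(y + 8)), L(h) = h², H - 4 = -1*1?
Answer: -1208320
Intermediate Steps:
H = 3 (H = 4 - 1*1 = 4 - 1 = 3)
a(y) = 2*y*(y + (3 + y)*(8 + y)) (a(y) = (y + y)*(y + (y + 3)*(y + 8)) = (2*y)*(y + (3 + y)*(8 + y)) = 2*y*(y + (3 + y)*(8 + y)))
a(L(-4))*(-44 - 36) = (2*(-4)²*(24 + ((-4)²)² + 12*(-4)²))*(-44 - 36) = (2*16*(24 + 16² + 12*16))*(-80) = (2*16*(24 + 256 + 192))*(-80) = (2*16*472)*(-80) = 15104*(-80) = -1208320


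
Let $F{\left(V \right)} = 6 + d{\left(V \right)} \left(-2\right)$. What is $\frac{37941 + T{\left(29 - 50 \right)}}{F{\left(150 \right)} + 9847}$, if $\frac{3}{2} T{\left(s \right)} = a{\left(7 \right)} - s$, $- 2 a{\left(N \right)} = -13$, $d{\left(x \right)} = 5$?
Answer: $\frac{113878}{29529} \approx 3.8565$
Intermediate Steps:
$a{\left(N \right)} = \frac{13}{2}$ ($a{\left(N \right)} = \left(- \frac{1}{2}\right) \left(-13\right) = \frac{13}{2}$)
$T{\left(s \right)} = \frac{13}{3} - \frac{2 s}{3}$ ($T{\left(s \right)} = \frac{2 \left(\frac{13}{2} - s\right)}{3} = \frac{13}{3} - \frac{2 s}{3}$)
$F{\left(V \right)} = -4$ ($F{\left(V \right)} = 6 + 5 \left(-2\right) = 6 - 10 = -4$)
$\frac{37941 + T{\left(29 - 50 \right)}}{F{\left(150 \right)} + 9847} = \frac{37941 - \left(- \frac{13}{3} + \frac{2 \left(29 - 50\right)}{3}\right)}{-4 + 9847} = \frac{37941 + \left(\frac{13}{3} - -14\right)}{9843} = \left(37941 + \left(\frac{13}{3} + 14\right)\right) \frac{1}{9843} = \left(37941 + \frac{55}{3}\right) \frac{1}{9843} = \frac{113878}{3} \cdot \frac{1}{9843} = \frac{113878}{29529}$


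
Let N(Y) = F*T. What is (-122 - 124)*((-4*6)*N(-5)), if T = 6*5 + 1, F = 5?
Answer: 915120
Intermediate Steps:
T = 31 (T = 30 + 1 = 31)
N(Y) = 155 (N(Y) = 5*31 = 155)
(-122 - 124)*((-4*6)*N(-5)) = (-122 - 124)*(-4*6*155) = -(-5904)*155 = -246*(-3720) = 915120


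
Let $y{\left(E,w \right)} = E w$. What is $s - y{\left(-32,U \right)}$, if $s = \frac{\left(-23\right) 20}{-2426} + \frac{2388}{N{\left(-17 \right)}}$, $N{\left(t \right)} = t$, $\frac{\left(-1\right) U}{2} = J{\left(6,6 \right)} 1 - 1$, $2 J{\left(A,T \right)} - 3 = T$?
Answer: $- \frac{7511838}{20621} \approx -364.28$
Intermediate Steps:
$J{\left(A,T \right)} = \frac{3}{2} + \frac{T}{2}$
$U = -7$ ($U = - 2 \left(\left(\frac{3}{2} + \frac{1}{2} \cdot 6\right) 1 - 1\right) = - 2 \left(\left(\frac{3}{2} + 3\right) 1 - 1\right) = - 2 \left(\frac{9}{2} \cdot 1 - 1\right) = - 2 \left(\frac{9}{2} - 1\right) = \left(-2\right) \frac{7}{2} = -7$)
$s = - \frac{2892734}{20621}$ ($s = \frac{\left(-23\right) 20}{-2426} + \frac{2388}{-17} = \left(-460\right) \left(- \frac{1}{2426}\right) + 2388 \left(- \frac{1}{17}\right) = \frac{230}{1213} - \frac{2388}{17} = - \frac{2892734}{20621} \approx -140.28$)
$s - y{\left(-32,U \right)} = - \frac{2892734}{20621} - \left(-32\right) \left(-7\right) = - \frac{2892734}{20621} - 224 = - \frac{7511838}{20621}$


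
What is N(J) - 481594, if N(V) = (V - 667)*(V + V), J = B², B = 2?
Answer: -486898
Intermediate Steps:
J = 4 (J = 2² = 4)
N(V) = 2*V*(-667 + V) (N(V) = (-667 + V)*(2*V) = 2*V*(-667 + V))
N(J) - 481594 = 2*4*(-667 + 4) - 481594 = 2*4*(-663) - 481594 = -5304 - 481594 = -486898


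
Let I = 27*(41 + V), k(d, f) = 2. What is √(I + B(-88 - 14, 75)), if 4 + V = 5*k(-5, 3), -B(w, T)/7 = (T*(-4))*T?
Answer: 3*√17641 ≈ 398.46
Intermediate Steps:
B(w, T) = 28*T² (B(w, T) = -7*T*(-4)*T = -7*(-4*T)*T = -(-28)*T² = 28*T²)
V = 6 (V = -4 + 5*2 = -4 + 10 = 6)
I = 1269 (I = 27*(41 + 6) = 27*47 = 1269)
√(I + B(-88 - 14, 75)) = √(1269 + 28*75²) = √(1269 + 28*5625) = √(1269 + 157500) = √158769 = 3*√17641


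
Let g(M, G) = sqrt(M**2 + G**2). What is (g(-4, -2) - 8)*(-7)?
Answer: 56 - 14*sqrt(5) ≈ 24.695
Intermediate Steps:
g(M, G) = sqrt(G**2 + M**2)
(g(-4, -2) - 8)*(-7) = (sqrt((-2)**2 + (-4)**2) - 8)*(-7) = (sqrt(4 + 16) - 8)*(-7) = (sqrt(20) - 8)*(-7) = (2*sqrt(5) - 8)*(-7) = (-8 + 2*sqrt(5))*(-7) = 56 - 14*sqrt(5)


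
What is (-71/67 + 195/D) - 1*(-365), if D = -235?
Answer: 1143435/3149 ≈ 363.11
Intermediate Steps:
(-71/67 + 195/D) - 1*(-365) = (-71/67 + 195/(-235)) - 1*(-365) = (-71*1/67 + 195*(-1/235)) + 365 = (-71/67 - 39/47) + 365 = -5950/3149 + 365 = 1143435/3149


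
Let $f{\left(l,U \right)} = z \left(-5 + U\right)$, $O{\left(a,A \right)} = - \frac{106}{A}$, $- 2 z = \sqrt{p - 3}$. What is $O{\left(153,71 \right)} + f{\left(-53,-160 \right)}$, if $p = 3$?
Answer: $- \frac{106}{71} \approx -1.493$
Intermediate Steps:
$z = 0$ ($z = - \frac{\sqrt{3 - 3}}{2} = - \frac{\sqrt{0}}{2} = \left(- \frac{1}{2}\right) 0 = 0$)
$f{\left(l,U \right)} = 0$ ($f{\left(l,U \right)} = 0 \left(-5 + U\right) = 0$)
$O{\left(153,71 \right)} + f{\left(-53,-160 \right)} = - \frac{106}{71} + 0 = - \frac{106}{71}$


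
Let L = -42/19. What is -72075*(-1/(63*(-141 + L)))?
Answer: -456475/57141 ≈ -7.9886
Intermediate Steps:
L = -42/19 (L = -42*1/19 = -42/19 ≈ -2.2105)
-72075*(-1/(63*(-141 + L))) = -72075*(-1/(63*(-141 - 42/19))) = -72075/((-63*(-2721)/19)) = -72075/((-1*(-171423/19))) = -72075/171423/19 = -72075*19/171423 = -456475/57141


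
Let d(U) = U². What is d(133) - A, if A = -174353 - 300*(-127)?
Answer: 153942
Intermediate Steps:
A = -136253 (A = -174353 + 38100 = -136253)
d(133) - A = 133² - 1*(-136253) = 17689 + 136253 = 153942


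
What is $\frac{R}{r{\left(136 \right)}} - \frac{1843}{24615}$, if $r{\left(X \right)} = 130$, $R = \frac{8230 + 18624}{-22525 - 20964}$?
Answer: $- \frac{1108054072}{13916262555} \approx -0.079623$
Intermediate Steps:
$R = - \frac{26854}{43489}$ ($R = \frac{26854}{-43489} = 26854 \left(- \frac{1}{43489}\right) = - \frac{26854}{43489} \approx -0.61749$)
$\frac{R}{r{\left(136 \right)}} - \frac{1843}{24615} = - \frac{26854}{43489 \cdot 130} - \frac{1843}{24615} = \left(- \frac{26854}{43489}\right) \frac{1}{130} - \frac{1843}{24615} = - \frac{13427}{2826785} - \frac{1843}{24615} = - \frac{1108054072}{13916262555}$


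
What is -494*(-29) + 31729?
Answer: 46055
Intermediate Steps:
-494*(-29) + 31729 = 14326 + 31729 = 46055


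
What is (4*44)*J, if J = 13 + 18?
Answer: 5456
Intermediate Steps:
J = 31
(4*44)*J = (4*44)*31 = 176*31 = 5456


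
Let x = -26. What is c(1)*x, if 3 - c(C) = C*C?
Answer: -52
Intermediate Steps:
c(C) = 3 - C² (c(C) = 3 - C*C = 3 - C²)
c(1)*x = (3 - 1*1²)*(-26) = (3 - 1*1)*(-26) = (3 - 1)*(-26) = 2*(-26) = -52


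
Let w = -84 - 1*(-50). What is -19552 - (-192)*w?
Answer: -26080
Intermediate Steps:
w = -34 (w = -84 + 50 = -34)
-19552 - (-192)*w = -19552 - (-192)*(-34) = -19552 - 1*6528 = -19552 - 6528 = -26080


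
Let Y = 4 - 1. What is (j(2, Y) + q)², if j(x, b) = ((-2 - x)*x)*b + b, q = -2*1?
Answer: 529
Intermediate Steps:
q = -2
Y = 3
j(x, b) = b + b*x*(-2 - x) (j(x, b) = (x*(-2 - x))*b + b = b*x*(-2 - x) + b = b + b*x*(-2 - x))
(j(2, Y) + q)² = (3*(1 - 1*2² - 2*2) - 2)² = (3*(1 - 1*4 - 4) - 2)² = (3*(1 - 4 - 4) - 2)² = (3*(-7) - 2)² = (-21 - 2)² = (-23)² = 529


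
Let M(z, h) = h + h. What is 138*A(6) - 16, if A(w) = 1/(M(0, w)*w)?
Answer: -169/12 ≈ -14.083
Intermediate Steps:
M(z, h) = 2*h
A(w) = 1/(2*w**2) (A(w) = 1/(((2*w))*w) = (1/(2*w))/w = 1/(2*w**2))
138*A(6) - 16 = 138*((1/2)/6**2) - 16 = 138*((1/2)*(1/36)) - 16 = 138*(1/72) - 16 = 23/12 - 16 = -169/12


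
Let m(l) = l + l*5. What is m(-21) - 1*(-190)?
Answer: 64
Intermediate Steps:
m(l) = 6*l (m(l) = l + 5*l = 6*l)
m(-21) - 1*(-190) = 6*(-21) - 1*(-190) = -126 + 190 = 64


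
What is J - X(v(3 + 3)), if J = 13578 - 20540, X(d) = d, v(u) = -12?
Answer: -6950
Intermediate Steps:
J = -6962
J - X(v(3 + 3)) = -6962 - 1*(-12) = -6962 + 12 = -6950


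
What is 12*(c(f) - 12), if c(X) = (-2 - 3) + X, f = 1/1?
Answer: -192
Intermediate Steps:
f = 1
c(X) = -5 + X
12*(c(f) - 12) = 12*((-5 + 1) - 12) = 12*(-4 - 12) = 12*(-16) = -192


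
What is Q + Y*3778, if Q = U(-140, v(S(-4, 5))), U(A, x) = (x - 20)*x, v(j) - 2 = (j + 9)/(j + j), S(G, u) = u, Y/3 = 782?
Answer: 221578289/25 ≈ 8.8631e+6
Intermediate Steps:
Y = 2346 (Y = 3*782 = 2346)
v(j) = 2 + (9 + j)/(2*j) (v(j) = 2 + (j + 9)/(j + j) = 2 + (9 + j)/((2*j)) = 2 + (9 + j)*(1/(2*j)) = 2 + (9 + j)/(2*j))
U(A, x) = x*(-20 + x) (U(A, x) = (-20 + x)*x = x*(-20 + x))
Q = -1411/25 (Q = ((½)*(9 + 5*5)/5)*(-20 + (½)*(9 + 5*5)/5) = ((½)*(⅕)*(9 + 25))*(-20 + (½)*(⅕)*(9 + 25)) = ((½)*(⅕)*34)*(-20 + (½)*(⅕)*34) = 17*(-20 + 17/5)/5 = (17/5)*(-83/5) = -1411/25 ≈ -56.440)
Q + Y*3778 = -1411/25 + 2346*3778 = -1411/25 + 8863188 = 221578289/25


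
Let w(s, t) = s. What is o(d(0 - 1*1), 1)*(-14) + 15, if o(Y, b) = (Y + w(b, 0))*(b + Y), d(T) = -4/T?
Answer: -335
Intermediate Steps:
o(Y, b) = (Y + b)**2 (o(Y, b) = (Y + b)*(b + Y) = (Y + b)*(Y + b) = (Y + b)**2)
o(d(0 - 1*1), 1)*(-14) + 15 = ((-4/(0 - 1*1))**2 + 1**2 + 2*(-4/(0 - 1*1))*1)*(-14) + 15 = ((-4/(0 - 1))**2 + 1 + 2*(-4/(0 - 1))*1)*(-14) + 15 = ((-4/(-1))**2 + 1 + 2*(-4/(-1))*1)*(-14) + 15 = ((-4*(-1))**2 + 1 + 2*(-4*(-1))*1)*(-14) + 15 = (4**2 + 1 + 2*4*1)*(-14) + 15 = (16 + 1 + 8)*(-14) + 15 = 25*(-14) + 15 = -350 + 15 = -335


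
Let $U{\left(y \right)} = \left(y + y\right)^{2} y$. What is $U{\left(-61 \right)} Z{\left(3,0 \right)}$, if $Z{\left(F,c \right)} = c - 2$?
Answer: $1815848$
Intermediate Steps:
$Z{\left(F,c \right)} = -2 + c$ ($Z{\left(F,c \right)} = c - 2 = -2 + c$)
$U{\left(y \right)} = 4 y^{3}$ ($U{\left(y \right)} = \left(2 y\right)^{2} y = 4 y^{2} y = 4 y^{3}$)
$U{\left(-61 \right)} Z{\left(3,0 \right)} = 4 \left(-61\right)^{3} \left(-2 + 0\right) = 4 \left(-226981\right) \left(-2\right) = \left(-907924\right) \left(-2\right) = 1815848$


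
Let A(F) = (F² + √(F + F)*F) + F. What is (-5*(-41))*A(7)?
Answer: 11480 + 1435*√14 ≈ 16849.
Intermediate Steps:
A(F) = F + F² + √2*F^(3/2) (A(F) = (F² + √(2*F)*F) + F = (F² + (√2*√F)*F) + F = (F² + √2*F^(3/2)) + F = F + F² + √2*F^(3/2))
(-5*(-41))*A(7) = (-5*(-41))*(7 + 7² + √2*7^(3/2)) = 205*(7 + 49 + √2*(7*√7)) = 205*(7 + 49 + 7*√14) = 205*(56 + 7*√14) = 11480 + 1435*√14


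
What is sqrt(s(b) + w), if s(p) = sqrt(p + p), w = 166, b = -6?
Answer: sqrt(166 + 2*I*sqrt(3)) ≈ 12.885 + 0.1344*I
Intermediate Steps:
s(p) = sqrt(2)*sqrt(p) (s(p) = sqrt(2*p) = sqrt(2)*sqrt(p))
sqrt(s(b) + w) = sqrt(sqrt(2)*sqrt(-6) + 166) = sqrt(sqrt(2)*(I*sqrt(6)) + 166) = sqrt(2*I*sqrt(3) + 166) = sqrt(166 + 2*I*sqrt(3))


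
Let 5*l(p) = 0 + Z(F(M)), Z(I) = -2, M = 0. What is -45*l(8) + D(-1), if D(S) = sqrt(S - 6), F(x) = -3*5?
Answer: 18 + I*sqrt(7) ≈ 18.0 + 2.6458*I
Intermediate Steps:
F(x) = -15
D(S) = sqrt(-6 + S)
l(p) = -2/5 (l(p) = (0 - 2)/5 = (1/5)*(-2) = -2/5)
-45*l(8) + D(-1) = -45*(-2/5) + sqrt(-6 - 1) = 18 + sqrt(-7) = 18 + I*sqrt(7)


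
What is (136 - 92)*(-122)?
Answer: -5368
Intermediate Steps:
(136 - 92)*(-122) = 44*(-122) = -5368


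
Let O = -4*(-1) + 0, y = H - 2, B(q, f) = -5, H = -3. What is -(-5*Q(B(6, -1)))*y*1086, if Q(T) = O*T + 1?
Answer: 515850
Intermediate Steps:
y = -5 (y = -3 - 2 = -5)
O = 4 (O = 4 + 0 = 4)
Q(T) = 1 + 4*T (Q(T) = 4*T + 1 = 1 + 4*T)
-(-5*Q(B(6, -1)))*y*1086 = --5*(1 + 4*(-5))*(-5)*1086 = --5*(1 - 20)*(-5)*1086 = --5*(-19)*(-5)*1086 = -95*(-5)*1086 = -(-475)*1086 = -1*(-515850) = 515850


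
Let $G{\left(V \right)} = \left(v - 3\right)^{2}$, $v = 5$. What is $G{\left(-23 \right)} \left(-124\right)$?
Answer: $-496$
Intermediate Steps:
$G{\left(V \right)} = 4$ ($G{\left(V \right)} = \left(5 - 3\right)^{2} = 2^{2} = 4$)
$G{\left(-23 \right)} \left(-124\right) = 4 \left(-124\right) = -496$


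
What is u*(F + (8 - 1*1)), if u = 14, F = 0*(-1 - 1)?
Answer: 98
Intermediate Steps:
F = 0 (F = 0*(-2) = 0)
u*(F + (8 - 1*1)) = 14*(0 + (8 - 1*1)) = 14*(0 + (8 - 1)) = 14*(0 + 7) = 14*7 = 98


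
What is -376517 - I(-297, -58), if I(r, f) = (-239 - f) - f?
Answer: -376394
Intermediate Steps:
I(r, f) = -239 - 2*f
-376517 - I(-297, -58) = -376517 - (-239 - 2*(-58)) = -376517 - (-239 + 116) = -376517 - 1*(-123) = -376517 + 123 = -376394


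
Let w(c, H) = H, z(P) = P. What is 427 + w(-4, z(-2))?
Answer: 425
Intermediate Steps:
427 + w(-4, z(-2)) = 427 - 2 = 425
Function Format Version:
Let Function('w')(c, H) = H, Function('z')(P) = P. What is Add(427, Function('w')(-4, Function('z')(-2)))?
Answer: 425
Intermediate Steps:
Add(427, Function('w')(-4, Function('z')(-2))) = Add(427, -2) = 425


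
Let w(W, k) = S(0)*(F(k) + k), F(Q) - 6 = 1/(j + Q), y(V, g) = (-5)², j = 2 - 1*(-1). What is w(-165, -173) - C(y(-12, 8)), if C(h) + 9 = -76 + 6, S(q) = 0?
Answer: 79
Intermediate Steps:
j = 3 (j = 2 + 1 = 3)
y(V, g) = 25
F(Q) = 6 + 1/(3 + Q)
C(h) = -79 (C(h) = -9 + (-76 + 6) = -9 - 70 = -79)
w(W, k) = 0 (w(W, k) = 0*((19 + 6*k)/(3 + k) + k) = 0*(k + (19 + 6*k)/(3 + k)) = 0)
w(-165, -173) - C(y(-12, 8)) = 0 - 1*(-79) = 0 + 79 = 79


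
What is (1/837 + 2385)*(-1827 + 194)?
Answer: -3259869718/837 ≈ -3.8947e+6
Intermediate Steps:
(1/837 + 2385)*(-1827 + 194) = (1/837 + 2385)*(-1633) = (1996246/837)*(-1633) = -3259869718/837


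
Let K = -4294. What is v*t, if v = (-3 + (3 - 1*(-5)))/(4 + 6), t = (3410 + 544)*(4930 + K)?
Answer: 1257372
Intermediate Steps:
t = 2514744 (t = (3410 + 544)*(4930 - 4294) = 3954*636 = 2514744)
v = ½ (v = (-3 + (3 + 5))/10 = (-3 + 8)*(⅒) = 5*(⅒) = ½ ≈ 0.50000)
v*t = (½)*2514744 = 1257372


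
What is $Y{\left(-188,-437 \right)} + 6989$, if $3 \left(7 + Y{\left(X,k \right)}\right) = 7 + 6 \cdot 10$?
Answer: $\frac{21013}{3} \approx 7004.3$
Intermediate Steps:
$Y{\left(X,k \right)} = \frac{46}{3}$ ($Y{\left(X,k \right)} = -7 + \frac{7 + 6 \cdot 10}{3} = -7 + \frac{7 + 60}{3} = -7 + \frac{1}{3} \cdot 67 = -7 + \frac{67}{3} = \frac{46}{3}$)
$Y{\left(-188,-437 \right)} + 6989 = \frac{46}{3} + 6989 = \frac{21013}{3}$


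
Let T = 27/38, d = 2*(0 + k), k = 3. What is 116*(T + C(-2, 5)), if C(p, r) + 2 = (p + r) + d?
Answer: 16994/19 ≈ 894.42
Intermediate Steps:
d = 6 (d = 2*(0 + 3) = 2*3 = 6)
T = 27/38 (T = 27*(1/38) = 27/38 ≈ 0.71053)
C(p, r) = 4 + p + r (C(p, r) = -2 + ((p + r) + 6) = -2 + (6 + p + r) = 4 + p + r)
116*(T + C(-2, 5)) = 116*(27/38 + (4 - 2 + 5)) = 116*(27/38 + 7) = 116*(293/38) = 16994/19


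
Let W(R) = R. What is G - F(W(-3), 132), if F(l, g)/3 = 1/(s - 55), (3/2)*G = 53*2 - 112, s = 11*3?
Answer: -85/22 ≈ -3.8636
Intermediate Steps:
s = 33
G = -4 (G = 2*(53*2 - 112)/3 = 2*(106 - 112)/3 = (⅔)*(-6) = -4)
F(l, g) = -3/22 (F(l, g) = 3/(33 - 55) = 3/(-22) = 3*(-1/22) = -3/22)
G - F(W(-3), 132) = -4 - 1*(-3/22) = -4 + 3/22 = -85/22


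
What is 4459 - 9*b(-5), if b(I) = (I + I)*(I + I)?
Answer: 3559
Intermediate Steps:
b(I) = 4*I**2 (b(I) = (2*I)*(2*I) = 4*I**2)
4459 - 9*b(-5) = 4459 - 9*4*(-5)**2 = 4459 - 9*4*25 = 4459 - 9*100 = 4459 - 1*900 = 4459 - 900 = 3559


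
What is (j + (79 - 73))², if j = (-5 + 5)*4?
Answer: 36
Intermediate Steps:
j = 0 (j = 0*4 = 0)
(j + (79 - 73))² = (0 + (79 - 73))² = (0 + 6)² = 6² = 36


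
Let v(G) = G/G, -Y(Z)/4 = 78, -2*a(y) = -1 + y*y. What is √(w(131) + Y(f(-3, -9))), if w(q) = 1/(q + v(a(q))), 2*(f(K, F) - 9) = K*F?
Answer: I*√1359039/66 ≈ 17.663*I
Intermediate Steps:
f(K, F) = 9 + F*K/2 (f(K, F) = 9 + (K*F)/2 = 9 + (F*K)/2 = 9 + F*K/2)
a(y) = ½ - y²/2 (a(y) = -(-1 + y*y)/2 = -(-1 + y²)/2 = ½ - y²/2)
Y(Z) = -312 (Y(Z) = -4*78 = -312)
v(G) = 1
w(q) = 1/(1 + q) (w(q) = 1/(q + 1) = 1/(1 + q))
√(w(131) + Y(f(-3, -9))) = √(1/(1 + 131) - 312) = √(1/132 - 312) = √(-41183/132) = I*√1359039/66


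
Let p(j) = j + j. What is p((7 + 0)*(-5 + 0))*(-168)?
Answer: 11760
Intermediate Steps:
p(j) = 2*j
p((7 + 0)*(-5 + 0))*(-168) = (2*((7 + 0)*(-5 + 0)))*(-168) = (2*(7*(-5)))*(-168) = (2*(-35))*(-168) = -70*(-168) = 11760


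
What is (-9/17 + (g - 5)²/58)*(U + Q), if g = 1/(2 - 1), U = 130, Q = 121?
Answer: -31375/493 ≈ -63.641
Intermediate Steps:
g = 1 (g = 1/1 = 1)
(-9/17 + (g - 5)²/58)*(U + Q) = (-9/17 + (1 - 5)²/58)*(130 + 121) = (-9*1/17 + (-4)²*(1/58))*251 = (-9/17 + 16*(1/58))*251 = (-9/17 + 8/29)*251 = -125/493*251 = -31375/493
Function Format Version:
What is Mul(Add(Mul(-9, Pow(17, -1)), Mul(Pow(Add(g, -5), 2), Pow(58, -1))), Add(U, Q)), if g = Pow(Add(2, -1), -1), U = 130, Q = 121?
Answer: Rational(-31375, 493) ≈ -63.641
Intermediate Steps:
g = 1 (g = Pow(1, -1) = 1)
Mul(Add(Mul(-9, Pow(17, -1)), Mul(Pow(Add(g, -5), 2), Pow(58, -1))), Add(U, Q)) = Mul(Add(Mul(-9, Pow(17, -1)), Mul(Pow(Add(1, -5), 2), Pow(58, -1))), Add(130, 121)) = Mul(Add(Mul(-9, Rational(1, 17)), Mul(Pow(-4, 2), Rational(1, 58))), 251) = Mul(Add(Rational(-9, 17), Mul(16, Rational(1, 58))), 251) = Mul(Add(Rational(-9, 17), Rational(8, 29)), 251) = Mul(Rational(-125, 493), 251) = Rational(-31375, 493)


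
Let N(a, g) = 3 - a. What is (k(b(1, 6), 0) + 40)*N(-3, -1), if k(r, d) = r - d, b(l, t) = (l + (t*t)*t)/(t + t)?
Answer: 697/2 ≈ 348.50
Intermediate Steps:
b(l, t) = (l + t**3)/(2*t) (b(l, t) = (l + t**2*t)/((2*t)) = (l + t**3)*(1/(2*t)) = (l + t**3)/(2*t))
(k(b(1, 6), 0) + 40)*N(-3, -1) = (((1/2)*(1 + 6**3)/6 - 1*0) + 40)*(3 - 1*(-3)) = (((1/2)*(1/6)*(1 + 216) + 0) + 40)*(3 + 3) = (((1/2)*(1/6)*217 + 0) + 40)*6 = ((217/12 + 0) + 40)*6 = (217/12 + 40)*6 = (697/12)*6 = 697/2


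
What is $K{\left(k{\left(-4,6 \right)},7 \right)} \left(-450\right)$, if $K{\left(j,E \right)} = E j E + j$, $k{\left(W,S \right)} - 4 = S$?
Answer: $-225000$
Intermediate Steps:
$k{\left(W,S \right)} = 4 + S$
$K{\left(j,E \right)} = j + j E^{2}$ ($K{\left(j,E \right)} = j E^{2} + j = j + j E^{2}$)
$K{\left(k{\left(-4,6 \right)},7 \right)} \left(-450\right) = \left(4 + 6\right) \left(1 + 7^{2}\right) \left(-450\right) = 10 \left(1 + 49\right) \left(-450\right) = 10 \cdot 50 \left(-450\right) = 500 \left(-450\right) = -225000$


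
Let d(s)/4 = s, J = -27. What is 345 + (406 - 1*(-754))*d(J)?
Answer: -124935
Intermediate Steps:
d(s) = 4*s
345 + (406 - 1*(-754))*d(J) = 345 + (406 - 1*(-754))*(4*(-27)) = 345 + (406 + 754)*(-108) = 345 + 1160*(-108) = 345 - 125280 = -124935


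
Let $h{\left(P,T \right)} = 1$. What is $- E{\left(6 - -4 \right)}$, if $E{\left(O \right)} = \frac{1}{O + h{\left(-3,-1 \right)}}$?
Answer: $- \frac{1}{11} \approx -0.090909$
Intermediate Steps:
$E{\left(O \right)} = \frac{1}{1 + O}$ ($E{\left(O \right)} = \frac{1}{O + 1} = \frac{1}{1 + O}$)
$- E{\left(6 - -4 \right)} = - \frac{1}{1 + \left(6 - -4\right)} = - \frac{1}{1 + \left(6 + 4\right)} = - \frac{1}{1 + 10} = - \frac{1}{11}$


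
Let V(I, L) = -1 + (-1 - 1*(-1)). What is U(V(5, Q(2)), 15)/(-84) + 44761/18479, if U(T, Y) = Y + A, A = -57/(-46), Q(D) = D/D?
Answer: 3120641/1400056 ≈ 2.2289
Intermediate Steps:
Q(D) = 1
A = 57/46 (A = -57*(-1/46) = 57/46 ≈ 1.2391)
V(I, L) = -1 (V(I, L) = -1 + (-1 + 1) = -1 + 0 = -1)
U(T, Y) = 57/46 + Y (U(T, Y) = Y + 57/46 = 57/46 + Y)
U(V(5, Q(2)), 15)/(-84) + 44761/18479 = (57/46 + 15)/(-84) + 44761/18479 = (747/46)*(-1/84) + 44761*(1/18479) = -249/1288 + 2633/1087 = 3120641/1400056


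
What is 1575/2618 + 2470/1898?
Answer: 51955/27302 ≈ 1.9030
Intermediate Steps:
1575/2618 + 2470/1898 = 1575*(1/2618) + 2470*(1/1898) = 225/374 + 95/73 = 51955/27302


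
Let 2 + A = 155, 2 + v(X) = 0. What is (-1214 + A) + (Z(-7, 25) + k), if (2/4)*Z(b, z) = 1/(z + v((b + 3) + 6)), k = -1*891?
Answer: -44894/23 ≈ -1951.9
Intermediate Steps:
v(X) = -2 (v(X) = -2 + 0 = -2)
k = -891
Z(b, z) = 2/(-2 + z) (Z(b, z) = 2/(z - 2) = 2/(-2 + z))
A = 153 (A = -2 + 155 = 153)
(-1214 + A) + (Z(-7, 25) + k) = (-1214 + 153) + (2/(-2 + 25) - 891) = -1061 + (2/23 - 891) = -1061 - 20491/23 = -44894/23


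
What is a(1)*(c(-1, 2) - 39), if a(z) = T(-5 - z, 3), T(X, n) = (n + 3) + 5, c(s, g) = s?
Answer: -440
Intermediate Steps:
T(X, n) = 8 + n (T(X, n) = (3 + n) + 5 = 8 + n)
a(z) = 11 (a(z) = 8 + 3 = 11)
a(1)*(c(-1, 2) - 39) = 11*(-1 - 39) = 11*(-40) = -440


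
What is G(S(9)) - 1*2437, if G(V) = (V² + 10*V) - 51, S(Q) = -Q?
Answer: -2497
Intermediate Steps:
G(V) = -51 + V² + 10*V
G(S(9)) - 1*2437 = (-51 + (-1*9)² + 10*(-1*9)) - 1*2437 = (-51 + (-9)² + 10*(-9)) - 2437 = (-51 + 81 - 90) - 2437 = -60 - 2437 = -2497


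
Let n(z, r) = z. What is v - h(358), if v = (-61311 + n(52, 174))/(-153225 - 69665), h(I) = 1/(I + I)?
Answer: 21819277/79794620 ≈ 0.27344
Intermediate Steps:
h(I) = 1/(2*I)
v = 61259/222890 (v = (-61311 + 52)/(-153225 - 69665) = -61259/(-222890) = -61259*(-1/222890) = 61259/222890 ≈ 0.27484)
v - h(358) = 61259/222890 - 1/(2*358) = 61259/222890 - 1*1/716 = 61259/222890 - 1/716 = 21819277/79794620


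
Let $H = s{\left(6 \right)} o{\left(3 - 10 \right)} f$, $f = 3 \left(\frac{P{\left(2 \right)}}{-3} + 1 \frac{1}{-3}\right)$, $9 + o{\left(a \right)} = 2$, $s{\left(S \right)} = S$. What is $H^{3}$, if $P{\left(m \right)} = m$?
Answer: $2000376$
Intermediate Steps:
$o{\left(a \right)} = -7$ ($o{\left(a \right)} = -9 + 2 = -7$)
$f = -3$ ($f = 3 \left(\frac{2}{-3} + 1 \frac{1}{-3}\right) = 3 \left(2 \left(- \frac{1}{3}\right) + 1 \left(- \frac{1}{3}\right)\right) = 3 \left(- \frac{2}{3} - \frac{1}{3}\right) = 3 \left(-1\right) = -3$)
$H = 126$ ($H = 6 \left(-7\right) \left(-3\right) = \left(-42\right) \left(-3\right) = 126$)
$H^{3} = 126^{3} = 2000376$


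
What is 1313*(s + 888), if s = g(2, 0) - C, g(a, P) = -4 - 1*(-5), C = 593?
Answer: 388648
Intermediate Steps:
g(a, P) = 1 (g(a, P) = -4 + 5 = 1)
s = -592 (s = 1 - 1*593 = 1 - 593 = -592)
1313*(s + 888) = 1313*(-592 + 888) = 1313*296 = 388648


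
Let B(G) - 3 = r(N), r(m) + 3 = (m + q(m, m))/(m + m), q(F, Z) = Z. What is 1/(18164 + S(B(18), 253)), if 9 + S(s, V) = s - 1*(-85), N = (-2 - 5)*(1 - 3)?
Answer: 1/18241 ≈ 5.4822e-5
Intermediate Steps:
N = 14 (N = -7*(-2) = 14)
r(m) = -2 (r(m) = -3 + (m + m)/(m + m) = -3 + (2*m)/((2*m)) = -3 + (2*m)*(1/(2*m)) = -3 + 1 = -2)
B(G) = 1 (B(G) = 3 - 2 = 1)
S(s, V) = 76 + s (S(s, V) = -9 + (s - 1*(-85)) = -9 + (s + 85) = -9 + (85 + s) = 76 + s)
1/(18164 + S(B(18), 253)) = 1/(18164 + (76 + 1)) = 1/(18164 + 77) = 1/18241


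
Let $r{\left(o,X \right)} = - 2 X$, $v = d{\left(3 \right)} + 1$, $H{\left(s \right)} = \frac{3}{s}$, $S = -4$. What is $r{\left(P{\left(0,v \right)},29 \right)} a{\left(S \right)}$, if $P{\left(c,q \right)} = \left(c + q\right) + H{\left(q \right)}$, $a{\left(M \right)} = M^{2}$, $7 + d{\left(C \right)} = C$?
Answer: $-928$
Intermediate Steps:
$d{\left(C \right)} = -7 + C$
$v = -3$ ($v = \left(-7 + 3\right) + 1 = -4 + 1 = -3$)
$P{\left(c,q \right)} = c + q + \frac{3}{q}$ ($P{\left(c,q \right)} = \left(c + q\right) + \frac{3}{q} = c + q + \frac{3}{q}$)
$r{\left(P{\left(0,v \right)},29 \right)} a{\left(S \right)} = \left(-2\right) 29 \left(-4\right)^{2} = \left(-58\right) 16 = -928$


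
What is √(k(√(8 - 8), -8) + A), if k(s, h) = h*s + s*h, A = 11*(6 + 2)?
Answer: 2*√22 ≈ 9.3808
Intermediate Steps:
A = 88 (A = 11*8 = 88)
k(s, h) = 2*h*s (k(s, h) = h*s + h*s = 2*h*s)
√(k(√(8 - 8), -8) + A) = √(2*(-8)*√(8 - 8) + 88) = √(2*(-8)*√0 + 88) = √(2*(-8)*0 + 88) = √(0 + 88) = √88 = 2*√22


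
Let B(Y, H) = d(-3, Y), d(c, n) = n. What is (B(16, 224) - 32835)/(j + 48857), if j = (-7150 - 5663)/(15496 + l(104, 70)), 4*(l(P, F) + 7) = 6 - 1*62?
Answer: -507874025/756049262 ≈ -0.67175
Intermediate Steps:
l(P, F) = -21 (l(P, F) = -7 + (6 - 1*62)/4 = -7 + (6 - 62)/4 = -7 + (1/4)*(-56) = -7 - 14 = -21)
B(Y, H) = Y
j = -12813/15475 (j = (-7150 - 5663)/(15496 - 21) = -12813/15475 ≈ -0.82798)
(B(16, 224) - 32835)/(j + 48857) = (16 - 32835)/(-12813/15475 + 48857) = -32819/756049262/15475 = -32819*15475/756049262 = -507874025/756049262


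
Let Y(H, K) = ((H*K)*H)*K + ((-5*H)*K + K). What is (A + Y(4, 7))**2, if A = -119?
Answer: 283024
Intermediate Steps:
Y(H, K) = K + H**2*K**2 - 5*H*K (Y(H, K) = (K*H**2)*K + (-5*H*K + K) = H**2*K**2 + (K - 5*H*K) = K + H**2*K**2 - 5*H*K)
(A + Y(4, 7))**2 = (-119 + 7*(1 - 5*4 + 7*4**2))**2 = (-119 + 7*(1 - 20 + 7*16))**2 = (-119 + 7*(1 - 20 + 112))**2 = (-119 + 7*93)**2 = (-119 + 651)**2 = 532**2 = 283024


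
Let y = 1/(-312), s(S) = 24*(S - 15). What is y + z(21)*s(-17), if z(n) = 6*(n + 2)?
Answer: -33067009/312 ≈ -1.0598e+5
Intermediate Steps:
z(n) = 12 + 6*n (z(n) = 6*(2 + n) = 12 + 6*n)
s(S) = -360 + 24*S (s(S) = 24*(-15 + S) = -360 + 24*S)
y = -1/312 ≈ -0.0032051
y + z(21)*s(-17) = -1/312 + (12 + 6*21)*(-360 + 24*(-17)) = -1/312 + (12 + 126)*(-360 - 408) = -1/312 + 138*(-768) = -1/312 - 105984 = -33067009/312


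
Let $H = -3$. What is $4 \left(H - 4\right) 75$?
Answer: $-2100$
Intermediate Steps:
$4 \left(H - 4\right) 75 = 4 \left(-3 - 4\right) 75 = 4 \left(-7\right) 75 = \left(-28\right) 75 = -2100$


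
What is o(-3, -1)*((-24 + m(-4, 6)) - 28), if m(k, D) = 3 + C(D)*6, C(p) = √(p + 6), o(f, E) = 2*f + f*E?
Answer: 147 - 36*√3 ≈ 84.646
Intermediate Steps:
o(f, E) = 2*f + E*f
C(p) = √(6 + p)
m(k, D) = 3 + 6*√(6 + D) (m(k, D) = 3 + √(6 + D)*6 = 3 + 6*√(6 + D))
o(-3, -1)*((-24 + m(-4, 6)) - 28) = (-3*(2 - 1))*((-24 + (3 + 6*√(6 + 6))) - 28) = (-3*1)*((-24 + (3 + 6*√12)) - 28) = -3*((-24 + (3 + 6*(2*√3))) - 28) = -3*((-24 + (3 + 12*√3)) - 28) = -3*((-21 + 12*√3) - 28) = -3*(-49 + 12*√3) = 147 - 36*√3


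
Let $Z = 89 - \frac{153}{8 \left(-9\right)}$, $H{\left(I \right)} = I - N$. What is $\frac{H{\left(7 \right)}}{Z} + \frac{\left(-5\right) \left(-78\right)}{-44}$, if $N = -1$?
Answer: $- \frac{140747}{16038} \approx -8.7758$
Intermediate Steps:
$H{\left(I \right)} = 1 + I$ ($H{\left(I \right)} = I - -1 = I + 1 = 1 + I$)
$Z = \frac{729}{8}$ ($Z = 89 - \frac{153}{-72} = 89 - - \frac{17}{8} = 89 + \frac{17}{8} = \frac{729}{8} \approx 91.125$)
$\frac{H{\left(7 \right)}}{Z} + \frac{\left(-5\right) \left(-78\right)}{-44} = \frac{1 + 7}{\frac{729}{8}} + \frac{\left(-5\right) \left(-78\right)}{-44} = 8 \cdot \frac{8}{729} + 390 \left(- \frac{1}{44}\right) = \frac{64}{729} - \frac{195}{22} = - \frac{140747}{16038}$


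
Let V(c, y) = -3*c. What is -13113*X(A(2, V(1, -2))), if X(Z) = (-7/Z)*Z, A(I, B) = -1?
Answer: 91791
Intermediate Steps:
X(Z) = -7
-13113*X(A(2, V(1, -2))) = -13113*(-7) = 91791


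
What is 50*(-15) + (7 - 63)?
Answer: -806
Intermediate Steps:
50*(-15) + (7 - 63) = -750 - 56 = -806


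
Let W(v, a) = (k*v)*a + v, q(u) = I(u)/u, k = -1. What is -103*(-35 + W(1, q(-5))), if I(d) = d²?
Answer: 2987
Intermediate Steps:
q(u) = u (q(u) = u²/u = u)
W(v, a) = v - a*v (W(v, a) = (-v)*a + v = -a*v + v = v - a*v)
-103*(-35 + W(1, q(-5))) = -103*(-35 + 1*(1 - 1*(-5))) = -103*(-35 + 1*(1 + 5)) = -103*(-35 + 1*6) = -103*(-35 + 6) = -103*(-29) = 2987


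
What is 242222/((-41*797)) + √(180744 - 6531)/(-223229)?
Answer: -242222/32677 - 3*√19357/223229 ≈ -7.4145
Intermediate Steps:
242222/((-41*797)) + √(180744 - 6531)/(-223229) = 242222/(-32677) + √174213*(-1/223229) = 242222*(-1/32677) + (3*√19357)*(-1/223229) = -242222/32677 - 3*√19357/223229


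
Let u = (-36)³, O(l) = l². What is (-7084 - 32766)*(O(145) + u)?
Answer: 1021395350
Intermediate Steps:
u = -46656
(-7084 - 32766)*(O(145) + u) = (-7084 - 32766)*(145² - 46656) = -39850*(21025 - 46656) = -39850*(-25631) = 1021395350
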